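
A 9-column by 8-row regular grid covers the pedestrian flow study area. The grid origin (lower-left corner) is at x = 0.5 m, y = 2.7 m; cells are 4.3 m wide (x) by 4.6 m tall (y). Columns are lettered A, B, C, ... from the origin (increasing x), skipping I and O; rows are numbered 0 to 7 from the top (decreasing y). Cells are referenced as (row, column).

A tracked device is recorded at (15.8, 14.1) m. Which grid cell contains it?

(5, D)

Column index: ⌊(15.8 − 0.5) / 4.3⌋ = ⌊3.558⌋ = 3 → column D
Row offset from origin: ⌊(14.1 − 2.7) / 4.6⌋ = ⌊2.478⌋ = 2 → row 5 (counted from top)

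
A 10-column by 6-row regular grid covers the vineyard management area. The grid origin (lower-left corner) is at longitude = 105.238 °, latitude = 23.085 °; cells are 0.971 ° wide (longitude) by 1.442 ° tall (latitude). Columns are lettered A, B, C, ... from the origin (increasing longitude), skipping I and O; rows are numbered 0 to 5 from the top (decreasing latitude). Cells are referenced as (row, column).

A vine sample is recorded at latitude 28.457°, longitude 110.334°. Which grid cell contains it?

(2, F)

Column index: ⌊(110.334 − 105.238) / 0.971⌋ = ⌊5.248⌋ = 5 → column F
Row offset from origin: ⌊(28.457 − 23.085) / 1.442⌋ = ⌊3.725⌋ = 3 → row 2 (counted from top)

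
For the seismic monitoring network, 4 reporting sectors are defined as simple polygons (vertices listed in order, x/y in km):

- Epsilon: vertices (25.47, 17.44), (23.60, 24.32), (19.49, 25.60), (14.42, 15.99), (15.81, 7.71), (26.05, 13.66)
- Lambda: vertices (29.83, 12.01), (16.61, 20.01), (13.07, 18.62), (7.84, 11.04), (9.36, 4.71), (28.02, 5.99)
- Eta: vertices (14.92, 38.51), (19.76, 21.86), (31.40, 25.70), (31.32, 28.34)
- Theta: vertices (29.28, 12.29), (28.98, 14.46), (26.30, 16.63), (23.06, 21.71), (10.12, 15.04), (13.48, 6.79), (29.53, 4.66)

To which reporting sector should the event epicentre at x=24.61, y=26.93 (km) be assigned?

Cast a ray rightward from (24.61, 26.93). For each polygon, the edges (by vertex number in listed order) whose endpoints lie on opposite sides of y = 26.93, where each meets that height, and whether that is right or left of the point:
Epsilon: no edge straddles that height → 0 crossings.
Lambda: no edge straddles that height → 0 crossings.
Eta: 1–2 at x≈18.286 (left), 3–4 at x≈31.363 (right) → 1 crossing.
Theta: no edge straddles that height → 0 crossings.
Only Eta has an odd count, so the point is inside Eta.

Eta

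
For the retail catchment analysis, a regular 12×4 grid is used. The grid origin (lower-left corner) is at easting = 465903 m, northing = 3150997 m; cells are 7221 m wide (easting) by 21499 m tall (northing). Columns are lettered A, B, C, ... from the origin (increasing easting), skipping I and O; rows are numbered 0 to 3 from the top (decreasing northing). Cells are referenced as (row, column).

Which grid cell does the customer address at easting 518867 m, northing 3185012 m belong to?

(2, H)

Column index: ⌊(518867 − 465903) / 7221⌋ = ⌊7.335⌋ = 7 → column H
Row offset from origin: ⌊(3185012 − 3150997) / 21499⌋ = ⌊1.582⌋ = 1 → row 2 (counted from top)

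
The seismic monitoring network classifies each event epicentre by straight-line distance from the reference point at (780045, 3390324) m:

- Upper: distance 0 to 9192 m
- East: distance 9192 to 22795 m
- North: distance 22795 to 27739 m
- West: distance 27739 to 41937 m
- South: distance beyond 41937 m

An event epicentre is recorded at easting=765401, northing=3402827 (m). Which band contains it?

Distance = √((765401−780045)² + (3402827−3390324)²) = √(214446736.000 + 156325009.000) = 19255.434 m.
9192 ≤ 19255.434 < 22795 → East.

East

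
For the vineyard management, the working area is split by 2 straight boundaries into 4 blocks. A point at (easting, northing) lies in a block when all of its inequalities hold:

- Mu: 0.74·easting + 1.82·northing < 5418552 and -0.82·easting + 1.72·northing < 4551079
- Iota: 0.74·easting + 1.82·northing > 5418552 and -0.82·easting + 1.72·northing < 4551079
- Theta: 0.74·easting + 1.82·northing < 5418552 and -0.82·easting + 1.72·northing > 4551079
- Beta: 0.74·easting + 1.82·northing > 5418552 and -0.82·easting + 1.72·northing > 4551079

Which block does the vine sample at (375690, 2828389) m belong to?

0.74·375690 + 1.82·2828389 = 5425678.580, which is > 5418552
-0.82·375690 + 1.72·2828389 = 4556763.280, which is > 4551079
This sign pattern matches Beta.

Beta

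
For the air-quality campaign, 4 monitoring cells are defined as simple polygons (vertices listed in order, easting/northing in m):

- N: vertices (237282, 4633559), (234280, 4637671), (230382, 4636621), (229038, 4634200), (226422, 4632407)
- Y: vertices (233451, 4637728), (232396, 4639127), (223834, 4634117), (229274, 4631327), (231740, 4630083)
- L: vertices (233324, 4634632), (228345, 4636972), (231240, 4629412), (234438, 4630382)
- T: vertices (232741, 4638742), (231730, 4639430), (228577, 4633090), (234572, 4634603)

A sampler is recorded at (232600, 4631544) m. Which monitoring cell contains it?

L

Cast a ray rightward from (232600, 4631544). For each polygon, the edges (by vertex number in listed order) whose endpoints lie on opposite sides of northing = 4631544, where each meets that height, and whether that is right or left of the point:
N: no edge straddles that height → 0 crossings.
Y: 3–4 at easting≈228850.9 (left), 5–1 at easting≈232067.0 (left) → 0 crossings.
L: 2–3 at easting≈230423.6 (left), 4–1 at easting≈234133.4 (right) → 1 crossing.
T: no edge straddles that height → 0 crossings.
Only L has an odd count, so the point is inside L.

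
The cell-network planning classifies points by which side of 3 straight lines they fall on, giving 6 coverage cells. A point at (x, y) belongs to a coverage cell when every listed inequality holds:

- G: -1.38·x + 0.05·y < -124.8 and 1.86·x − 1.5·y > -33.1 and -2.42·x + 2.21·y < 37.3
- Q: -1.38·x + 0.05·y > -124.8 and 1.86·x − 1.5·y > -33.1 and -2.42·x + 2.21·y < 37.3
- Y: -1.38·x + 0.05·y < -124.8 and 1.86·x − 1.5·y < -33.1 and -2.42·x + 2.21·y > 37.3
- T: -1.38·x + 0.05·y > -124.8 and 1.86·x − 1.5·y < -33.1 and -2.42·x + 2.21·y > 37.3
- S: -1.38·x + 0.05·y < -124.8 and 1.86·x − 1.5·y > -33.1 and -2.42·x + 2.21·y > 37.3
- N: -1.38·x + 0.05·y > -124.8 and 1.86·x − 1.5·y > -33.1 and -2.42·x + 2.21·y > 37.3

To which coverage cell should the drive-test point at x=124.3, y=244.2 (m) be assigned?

Y

-1.38·124.3 + 0.05·244.2 = -159.324, which is < -124.8
1.86·124.3 − 1.5·244.2 = -135.102, which is < -33.1
-2.42·124.3 + 2.21·244.2 = 238.876, which is > 37.3
This sign pattern matches Y.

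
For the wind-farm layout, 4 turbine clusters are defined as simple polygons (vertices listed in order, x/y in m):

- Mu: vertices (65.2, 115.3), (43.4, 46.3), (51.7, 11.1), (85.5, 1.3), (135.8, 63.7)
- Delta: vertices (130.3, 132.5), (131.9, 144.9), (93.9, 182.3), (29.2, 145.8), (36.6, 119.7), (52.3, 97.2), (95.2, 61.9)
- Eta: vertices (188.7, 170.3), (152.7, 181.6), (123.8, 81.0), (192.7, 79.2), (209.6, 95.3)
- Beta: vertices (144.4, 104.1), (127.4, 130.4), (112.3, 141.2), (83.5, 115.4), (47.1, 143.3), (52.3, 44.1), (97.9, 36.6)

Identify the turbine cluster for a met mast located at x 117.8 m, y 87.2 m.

Beta

Cast a ray rightward from (117.8, 87.2). For each polygon, the edges (by vertex number in listed order) whose endpoints lie on opposite sides of y = 87.2, where each meets that height, and whether that is right or left of the point:
Mu: 1–2 at x≈56.32 (left), 5–1 at x≈103.65 (left) → 0 crossings.
Delta: 6–7 at x≈64.45 (left), 7–1 at x≈107.78 (left) → 0 crossings.
Eta: 2–3 at x≈125.58 (right), 4–5 at x≈201.10 (right) → 2 crossings.
Beta: 5–6 at x≈50.04 (left), 7–1 at x≈132.76 (right) → 1 crossing.
Only Beta has an odd count, so the point is inside Beta.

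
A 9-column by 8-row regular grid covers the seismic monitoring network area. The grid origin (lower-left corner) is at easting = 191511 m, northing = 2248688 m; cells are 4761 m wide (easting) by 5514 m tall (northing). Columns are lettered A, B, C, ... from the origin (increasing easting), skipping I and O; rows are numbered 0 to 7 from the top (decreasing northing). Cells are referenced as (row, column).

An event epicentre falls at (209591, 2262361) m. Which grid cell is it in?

Column index: ⌊(209591 − 191511) / 4761⌋ = ⌊3.798⌋ = 3 → column D
Row offset from origin: ⌊(2262361 − 2248688) / 5514⌋ = ⌊2.480⌋ = 2 → row 5 (counted from top)

(5, D)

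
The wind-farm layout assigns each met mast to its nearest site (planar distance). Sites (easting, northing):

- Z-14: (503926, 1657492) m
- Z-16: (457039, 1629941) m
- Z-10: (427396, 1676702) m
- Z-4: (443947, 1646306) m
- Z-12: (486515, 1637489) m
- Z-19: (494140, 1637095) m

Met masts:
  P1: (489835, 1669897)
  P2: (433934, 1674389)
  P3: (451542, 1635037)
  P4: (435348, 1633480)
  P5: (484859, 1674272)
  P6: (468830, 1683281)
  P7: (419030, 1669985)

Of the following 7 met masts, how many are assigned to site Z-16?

1

P1 → Z-14
P2 → Z-10
P3 → Z-16
P4 → Z-4
P5 → Z-14
P6 → Z-10
P7 → Z-10
1 of the 7 goes to Z-16.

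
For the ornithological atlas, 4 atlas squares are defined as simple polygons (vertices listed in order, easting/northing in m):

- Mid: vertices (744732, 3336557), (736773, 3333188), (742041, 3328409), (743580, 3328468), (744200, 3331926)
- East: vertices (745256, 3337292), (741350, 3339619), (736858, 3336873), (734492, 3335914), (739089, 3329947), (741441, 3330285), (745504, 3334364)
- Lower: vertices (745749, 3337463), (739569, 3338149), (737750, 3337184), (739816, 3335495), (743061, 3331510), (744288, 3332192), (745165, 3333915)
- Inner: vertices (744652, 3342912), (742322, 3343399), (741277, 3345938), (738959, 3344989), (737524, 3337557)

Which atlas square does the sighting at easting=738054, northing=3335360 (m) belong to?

Cast a ray rightward from (738054, 3335360). For each polygon, the edges (by vertex number in listed order) whose endpoints lie on opposite sides of northing = 3335360, where each meets that height, and whether that is right or left of the point:
Mid: 1–2 at easting≈741904.2 (right), 5–1 at easting≈744594.5 (right) → 2 crossings.
East: 4–5 at easting≈734918.8 (left), 7–1 at easting≈745419.6 (right) → 1 crossing.
Lower: 4–5 at easting≈739925.9 (right), 7–1 at easting≈745402.8 (right) → 2 crossings.
Inner: no edge straddles that height → 0 crossings.
Only East has an odd count, so the point is inside East.

East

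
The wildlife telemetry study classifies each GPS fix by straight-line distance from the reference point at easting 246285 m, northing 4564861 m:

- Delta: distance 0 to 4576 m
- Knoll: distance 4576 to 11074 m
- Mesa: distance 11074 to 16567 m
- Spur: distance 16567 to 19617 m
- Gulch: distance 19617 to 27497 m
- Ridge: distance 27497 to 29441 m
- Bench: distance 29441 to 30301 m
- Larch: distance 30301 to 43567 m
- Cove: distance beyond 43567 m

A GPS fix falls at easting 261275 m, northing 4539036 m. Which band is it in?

Distance = √((261275−246285)² + (4539036−4564861)²) = √(224700100.000 + 666930625.000) = 29860.186 m.
29441 ≤ 29860.186 < 30301 → Bench.

Bench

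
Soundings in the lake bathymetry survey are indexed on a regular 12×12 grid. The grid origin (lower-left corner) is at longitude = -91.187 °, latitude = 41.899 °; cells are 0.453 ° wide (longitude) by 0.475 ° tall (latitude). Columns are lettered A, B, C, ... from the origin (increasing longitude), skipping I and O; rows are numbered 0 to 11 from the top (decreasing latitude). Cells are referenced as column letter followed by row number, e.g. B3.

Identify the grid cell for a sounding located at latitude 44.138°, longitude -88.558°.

F7

Column index: ⌊(-88.558 − -91.187) / 0.453⌋ = ⌊5.804⌋ = 5 → column F
Row offset from origin: ⌊(44.138 − 41.899) / 0.475⌋ = ⌊4.714⌋ = 4 → row 7 (counted from top)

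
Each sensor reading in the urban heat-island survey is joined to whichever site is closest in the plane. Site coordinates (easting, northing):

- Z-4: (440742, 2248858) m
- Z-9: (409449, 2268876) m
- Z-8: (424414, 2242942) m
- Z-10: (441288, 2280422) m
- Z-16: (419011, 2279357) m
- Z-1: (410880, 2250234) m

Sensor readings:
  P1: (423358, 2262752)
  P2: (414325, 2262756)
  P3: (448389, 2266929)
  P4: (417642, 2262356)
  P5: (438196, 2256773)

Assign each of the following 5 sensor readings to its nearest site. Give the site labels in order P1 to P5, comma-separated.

P1 → Z-9 (d²=230963657.00)
P2 → Z-9 (d²=61229776.00)
P3 → Z-10 (d²=232485250.00)
P4 → Z-9 (d²=109635649.00)
P5 → Z-4 (d²=69129341.00)

Z-9, Z-9, Z-10, Z-9, Z-4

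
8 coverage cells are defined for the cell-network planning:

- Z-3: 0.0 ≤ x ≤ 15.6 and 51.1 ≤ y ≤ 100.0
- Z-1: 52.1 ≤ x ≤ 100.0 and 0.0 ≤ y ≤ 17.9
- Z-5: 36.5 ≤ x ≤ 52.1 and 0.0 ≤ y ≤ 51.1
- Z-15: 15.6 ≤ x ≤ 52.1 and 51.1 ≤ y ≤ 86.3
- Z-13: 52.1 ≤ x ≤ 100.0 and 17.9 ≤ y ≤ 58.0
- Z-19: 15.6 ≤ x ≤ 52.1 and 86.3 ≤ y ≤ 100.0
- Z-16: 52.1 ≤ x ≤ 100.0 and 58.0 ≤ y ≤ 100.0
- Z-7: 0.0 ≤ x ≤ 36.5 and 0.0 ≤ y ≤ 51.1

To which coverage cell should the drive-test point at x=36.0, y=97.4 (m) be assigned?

The point has x = 36.0 and y = 97.4.
Only Z-19 satisfies 15.6 ≤ x ≤ 52.1 and 86.3 ≤ y ≤ 100.0.

Z-19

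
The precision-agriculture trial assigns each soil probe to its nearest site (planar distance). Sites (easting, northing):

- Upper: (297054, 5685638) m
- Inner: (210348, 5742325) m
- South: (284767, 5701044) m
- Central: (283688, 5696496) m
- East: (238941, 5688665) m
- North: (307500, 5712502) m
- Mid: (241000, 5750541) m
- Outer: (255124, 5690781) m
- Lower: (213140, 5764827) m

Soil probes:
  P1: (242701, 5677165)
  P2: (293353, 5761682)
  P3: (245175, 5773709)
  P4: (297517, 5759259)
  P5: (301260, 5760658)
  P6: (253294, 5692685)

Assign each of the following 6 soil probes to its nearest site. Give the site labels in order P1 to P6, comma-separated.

P1 → East (d²=146387600.00)
P2 → North (d²=2618810009.00)
P3 → Mid (d²=554186849.00)
P4 → North (d²=2285877338.00)
P5 → North (d²=2357937936.00)
P6 → Outer (d²=6974116.00)

East, North, Mid, North, North, Outer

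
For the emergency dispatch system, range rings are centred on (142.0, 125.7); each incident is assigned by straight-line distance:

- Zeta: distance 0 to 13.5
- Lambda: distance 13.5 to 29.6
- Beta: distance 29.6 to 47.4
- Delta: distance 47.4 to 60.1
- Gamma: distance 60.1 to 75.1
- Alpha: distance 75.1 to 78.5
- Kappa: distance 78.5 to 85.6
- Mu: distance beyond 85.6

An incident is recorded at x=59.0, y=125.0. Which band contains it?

Kappa

Distance = √((59.0−142.0)² + (125.0−125.7)²) = √(6889.000 + 0.490) = 83.003.
78.5 ≤ 83.003 < 85.6 → Kappa.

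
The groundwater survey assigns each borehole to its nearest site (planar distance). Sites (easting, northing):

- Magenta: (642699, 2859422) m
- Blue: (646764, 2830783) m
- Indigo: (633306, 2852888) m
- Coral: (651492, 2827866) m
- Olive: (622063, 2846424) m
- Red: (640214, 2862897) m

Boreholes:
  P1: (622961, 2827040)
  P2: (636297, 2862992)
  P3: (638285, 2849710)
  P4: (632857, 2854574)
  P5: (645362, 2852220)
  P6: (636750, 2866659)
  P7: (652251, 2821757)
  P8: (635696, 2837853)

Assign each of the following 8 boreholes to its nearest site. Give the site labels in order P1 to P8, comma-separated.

Olive, Red, Indigo, Indigo, Magenta, Red, Coral, Blue

P1 → Olive (d²=376545860.00)
P2 → Red (d²=15351914.00)
P3 → Indigo (d²=34890125.00)
P4 → Indigo (d²=3044197.00)
P5 → Magenta (d²=58960373.00)
P6 → Red (d²=26151940.00)
P7 → Coral (d²=37895962.00)
P8 → Blue (d²=172485524.00)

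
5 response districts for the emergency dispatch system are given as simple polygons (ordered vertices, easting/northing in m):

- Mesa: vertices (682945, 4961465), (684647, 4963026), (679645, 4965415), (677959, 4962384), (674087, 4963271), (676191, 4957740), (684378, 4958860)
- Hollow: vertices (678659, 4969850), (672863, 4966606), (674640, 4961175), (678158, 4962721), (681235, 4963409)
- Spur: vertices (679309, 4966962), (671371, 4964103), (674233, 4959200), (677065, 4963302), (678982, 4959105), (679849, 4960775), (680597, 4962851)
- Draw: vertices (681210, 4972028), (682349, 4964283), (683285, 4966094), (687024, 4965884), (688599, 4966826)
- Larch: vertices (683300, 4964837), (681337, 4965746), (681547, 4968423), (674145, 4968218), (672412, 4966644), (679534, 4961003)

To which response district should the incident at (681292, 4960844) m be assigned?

Cast a ray rightward from (681292, 4960844). For each polygon, the edges (by vertex number in listed order) whose endpoints lie on opposite sides of northing = 4960844, where each meets that height, and whether that is right or left of the point:
Mesa: 5–6 at easting≈675010.2 (left), 7–1 at easting≈683286.6 (right) → 1 crossing.
Hollow: no edge straddles that height → 0 crossings.
Spur: 2–3 at easting≈673273.4 (left), 3–4 at easting≈675368.0 (left), 4–5 at easting≈678187.7 (left), 6–7 at easting≈679873.9 (left) → 0 crossings.
Draw: no edge straddles that height → 0 crossings.
Larch: no edge straddles that height → 0 crossings.
Only Mesa has an odd count, so the point is inside Mesa.

Mesa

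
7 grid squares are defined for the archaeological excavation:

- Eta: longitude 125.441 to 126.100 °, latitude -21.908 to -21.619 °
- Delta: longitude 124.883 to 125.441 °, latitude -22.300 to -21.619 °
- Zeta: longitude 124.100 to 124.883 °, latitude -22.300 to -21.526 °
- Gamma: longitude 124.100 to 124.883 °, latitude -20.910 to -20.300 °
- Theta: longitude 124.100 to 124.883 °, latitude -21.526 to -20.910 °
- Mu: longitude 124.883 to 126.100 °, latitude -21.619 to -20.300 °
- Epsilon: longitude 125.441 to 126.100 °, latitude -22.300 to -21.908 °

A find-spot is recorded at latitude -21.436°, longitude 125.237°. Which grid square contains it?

Mu

The point has longitude = 125.237 and latitude = -21.436.
Only Mu satisfies 124.883 ≤ longitude ≤ 126.100 and -21.619 ≤ latitude ≤ -20.300.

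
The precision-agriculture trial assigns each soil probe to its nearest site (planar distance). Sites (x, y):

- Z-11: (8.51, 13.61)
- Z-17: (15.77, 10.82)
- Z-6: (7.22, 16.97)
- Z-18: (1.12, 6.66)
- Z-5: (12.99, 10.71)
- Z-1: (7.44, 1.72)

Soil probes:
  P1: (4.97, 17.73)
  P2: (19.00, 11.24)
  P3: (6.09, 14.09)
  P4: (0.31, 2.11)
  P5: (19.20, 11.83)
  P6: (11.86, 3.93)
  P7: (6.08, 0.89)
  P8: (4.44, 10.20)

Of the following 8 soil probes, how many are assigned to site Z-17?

2

P1 → Z-6
P2 → Z-17
P3 → Z-11
P4 → Z-18
P5 → Z-17
P6 → Z-1
P7 → Z-1
P8 → Z-18
2 of the 8 go to Z-17.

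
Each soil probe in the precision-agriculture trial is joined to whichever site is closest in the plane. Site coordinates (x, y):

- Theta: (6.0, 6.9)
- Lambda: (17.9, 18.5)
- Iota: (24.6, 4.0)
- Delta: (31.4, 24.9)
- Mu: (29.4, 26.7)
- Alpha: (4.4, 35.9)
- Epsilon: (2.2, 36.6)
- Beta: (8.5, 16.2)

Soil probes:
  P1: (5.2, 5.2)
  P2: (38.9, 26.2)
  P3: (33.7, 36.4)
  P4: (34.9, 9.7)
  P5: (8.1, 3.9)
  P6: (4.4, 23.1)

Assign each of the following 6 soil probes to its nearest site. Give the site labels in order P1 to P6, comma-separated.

Theta, Delta, Mu, Iota, Theta, Beta

P1 → Theta (d²=3.53)
P2 → Delta (d²=57.94)
P3 → Mu (d²=112.58)
P4 → Iota (d²=138.58)
P5 → Theta (d²=13.41)
P6 → Beta (d²=64.42)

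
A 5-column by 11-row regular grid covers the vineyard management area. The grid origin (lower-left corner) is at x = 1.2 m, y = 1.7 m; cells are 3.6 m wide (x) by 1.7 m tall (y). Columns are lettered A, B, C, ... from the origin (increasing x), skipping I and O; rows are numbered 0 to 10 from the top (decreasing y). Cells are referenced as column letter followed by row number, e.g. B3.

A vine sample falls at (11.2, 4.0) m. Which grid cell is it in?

C9

Column index: ⌊(11.2 − 1.2) / 3.6⌋ = ⌊2.778⌋ = 2 → column C
Row offset from origin: ⌊(4.0 − 1.7) / 1.7⌋ = ⌊1.353⌋ = 1 → row 9 (counted from top)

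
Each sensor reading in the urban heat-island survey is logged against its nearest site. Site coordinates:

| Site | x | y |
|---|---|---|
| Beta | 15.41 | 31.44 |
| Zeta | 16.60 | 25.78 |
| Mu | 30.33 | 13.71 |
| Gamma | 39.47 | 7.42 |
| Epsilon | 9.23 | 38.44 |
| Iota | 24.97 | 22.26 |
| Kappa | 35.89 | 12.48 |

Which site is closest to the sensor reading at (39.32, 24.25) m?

Kappa

Squared distances to each site:
Beta: 623.384; Zeta: 518.539; Mu: 191.912; Gamma: 283.271; Epsilon: 1106.764; Iota: 209.883; Kappa: 150.298.
Minimum at Kappa.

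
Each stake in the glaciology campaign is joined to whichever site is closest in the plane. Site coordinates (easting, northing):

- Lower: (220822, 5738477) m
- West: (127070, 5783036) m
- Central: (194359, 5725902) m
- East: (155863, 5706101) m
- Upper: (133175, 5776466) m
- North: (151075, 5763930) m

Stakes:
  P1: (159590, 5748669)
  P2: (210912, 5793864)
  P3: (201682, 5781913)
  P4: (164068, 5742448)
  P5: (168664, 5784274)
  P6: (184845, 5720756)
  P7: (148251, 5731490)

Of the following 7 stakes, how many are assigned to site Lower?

2

P1 → North
P2 → Lower
P3 → Lower
P4 → North
P5 → North
P6 → Central
P7 → East
2 of the 7 go to Lower.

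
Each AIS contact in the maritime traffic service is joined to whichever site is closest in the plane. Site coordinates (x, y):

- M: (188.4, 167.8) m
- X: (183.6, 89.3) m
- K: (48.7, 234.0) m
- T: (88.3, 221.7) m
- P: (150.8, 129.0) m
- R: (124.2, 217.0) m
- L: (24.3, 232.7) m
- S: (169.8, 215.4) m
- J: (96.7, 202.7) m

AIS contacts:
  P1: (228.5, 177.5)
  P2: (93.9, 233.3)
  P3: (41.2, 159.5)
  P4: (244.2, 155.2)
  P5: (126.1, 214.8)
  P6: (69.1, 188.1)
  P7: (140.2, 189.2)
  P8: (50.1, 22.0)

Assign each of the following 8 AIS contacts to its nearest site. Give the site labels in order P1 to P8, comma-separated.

M, T, J, M, R, J, R, P

P1 → M (d²=1702.10)
P2 → T (d²=165.92)
P3 → J (d²=4946.49)
P4 → M (d²=3272.40)
P5 → R (d²=8.45)
P6 → J (d²=974.92)
P7 → R (d²=1028.84)
P8 → P (d²=21589.49)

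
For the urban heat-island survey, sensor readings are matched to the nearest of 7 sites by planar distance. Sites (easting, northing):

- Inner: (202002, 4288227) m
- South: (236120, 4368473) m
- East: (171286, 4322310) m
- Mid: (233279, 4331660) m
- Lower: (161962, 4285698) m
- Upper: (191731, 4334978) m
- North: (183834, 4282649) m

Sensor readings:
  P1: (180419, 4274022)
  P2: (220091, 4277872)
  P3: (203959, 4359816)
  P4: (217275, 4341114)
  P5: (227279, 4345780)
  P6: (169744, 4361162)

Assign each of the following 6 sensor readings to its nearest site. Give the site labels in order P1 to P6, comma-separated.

North, Inner, Upper, Mid, Mid, Upper

P1 → North (d²=86087354.00)
P2 → Inner (d²=434437946.00)
P3 → Upper (d²=766450228.00)
P4 → Mid (d²=345506132.00)
P5 → Mid (d²=235374400.00)
P6 → Upper (d²=1169030025.00)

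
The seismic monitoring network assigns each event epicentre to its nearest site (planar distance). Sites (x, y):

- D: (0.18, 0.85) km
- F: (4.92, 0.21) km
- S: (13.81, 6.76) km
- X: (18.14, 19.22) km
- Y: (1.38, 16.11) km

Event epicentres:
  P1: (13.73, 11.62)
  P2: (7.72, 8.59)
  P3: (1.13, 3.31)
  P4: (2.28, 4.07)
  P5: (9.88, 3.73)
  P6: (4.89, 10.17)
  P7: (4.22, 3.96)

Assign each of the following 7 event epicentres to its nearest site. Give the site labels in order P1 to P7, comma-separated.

P1 → S (d²=23.63)
P2 → S (d²=40.44)
P3 → D (d²=6.95)
P4 → D (d²=14.78)
P5 → S (d²=24.63)
P6 → Y (d²=47.60)
P7 → F (d²=14.55)

S, S, D, D, S, Y, F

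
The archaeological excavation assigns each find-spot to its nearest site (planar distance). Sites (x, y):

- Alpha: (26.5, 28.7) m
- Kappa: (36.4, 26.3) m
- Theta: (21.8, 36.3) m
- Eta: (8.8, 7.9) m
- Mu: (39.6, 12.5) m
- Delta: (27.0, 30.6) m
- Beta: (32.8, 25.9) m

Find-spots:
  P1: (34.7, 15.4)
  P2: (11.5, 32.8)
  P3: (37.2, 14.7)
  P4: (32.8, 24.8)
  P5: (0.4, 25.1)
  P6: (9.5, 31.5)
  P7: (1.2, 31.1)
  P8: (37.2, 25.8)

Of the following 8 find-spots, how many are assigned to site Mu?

2

P1 → Mu
P2 → Theta
P3 → Mu
P4 → Beta
P5 → Eta
P6 → Theta
P7 → Theta
P8 → Kappa
2 of the 8 go to Mu.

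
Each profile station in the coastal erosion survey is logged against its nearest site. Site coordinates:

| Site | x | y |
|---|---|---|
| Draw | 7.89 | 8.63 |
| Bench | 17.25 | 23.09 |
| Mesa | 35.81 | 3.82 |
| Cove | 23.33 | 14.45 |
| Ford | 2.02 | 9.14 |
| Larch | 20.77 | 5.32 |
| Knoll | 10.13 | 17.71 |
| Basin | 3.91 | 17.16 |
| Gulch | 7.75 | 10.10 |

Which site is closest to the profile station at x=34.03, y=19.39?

Squared distances to each site:
Draw: 799.077; Bench: 295.258; Mesa: 245.593; Cove: 138.894; Ford: 1129.703; Larch: 373.793; Knoll: 574.032; Basin: 912.187; Gulch: 776.943.
Minimum at Cove.

Cove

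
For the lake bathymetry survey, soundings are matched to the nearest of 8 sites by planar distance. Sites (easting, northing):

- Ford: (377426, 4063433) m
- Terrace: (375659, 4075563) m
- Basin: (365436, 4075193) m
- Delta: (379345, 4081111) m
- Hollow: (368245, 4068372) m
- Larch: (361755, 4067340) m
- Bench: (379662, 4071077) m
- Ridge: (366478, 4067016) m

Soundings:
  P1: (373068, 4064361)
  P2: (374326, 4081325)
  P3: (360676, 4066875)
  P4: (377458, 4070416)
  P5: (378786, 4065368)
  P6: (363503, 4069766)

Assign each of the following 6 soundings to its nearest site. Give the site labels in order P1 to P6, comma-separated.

P1 → Ford (d²=19853348.00)
P2 → Delta (d²=25236157.00)
P3 → Larch (d²=1380466.00)
P4 → Bench (d²=5294537.00)
P5 → Ford (d²=5593825.00)
P6 → Larch (d²=8940980.00)

Ford, Delta, Larch, Bench, Ford, Larch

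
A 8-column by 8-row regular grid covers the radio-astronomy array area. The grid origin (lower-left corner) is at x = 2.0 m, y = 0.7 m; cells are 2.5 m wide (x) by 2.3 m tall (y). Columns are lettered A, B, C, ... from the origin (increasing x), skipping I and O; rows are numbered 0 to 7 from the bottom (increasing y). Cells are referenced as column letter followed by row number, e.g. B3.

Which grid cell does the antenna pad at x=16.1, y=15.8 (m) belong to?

F6

Column index: ⌊(16.1 − 2.0) / 2.5⌋ = ⌊5.640⌋ = 5 → column F
Row offset from origin: ⌊(15.8 − 0.7) / 2.3⌋ = ⌊6.565⌋ = 6 → row 6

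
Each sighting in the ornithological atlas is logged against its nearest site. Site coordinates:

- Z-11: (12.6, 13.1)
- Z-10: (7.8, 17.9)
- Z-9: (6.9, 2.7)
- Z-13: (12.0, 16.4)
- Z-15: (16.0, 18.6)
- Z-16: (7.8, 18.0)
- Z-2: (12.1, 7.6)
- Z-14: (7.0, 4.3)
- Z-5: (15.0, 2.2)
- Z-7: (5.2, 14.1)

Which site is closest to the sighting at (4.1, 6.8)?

Z-14

Squared distances to each site:
Z-11: 111.940; Z-10: 136.900; Z-9: 24.650; Z-13: 154.570; Z-15: 280.850; Z-16: 139.130; Z-2: 64.640; Z-14: 14.660; Z-5: 139.970; Z-7: 54.500.
Minimum at Z-14.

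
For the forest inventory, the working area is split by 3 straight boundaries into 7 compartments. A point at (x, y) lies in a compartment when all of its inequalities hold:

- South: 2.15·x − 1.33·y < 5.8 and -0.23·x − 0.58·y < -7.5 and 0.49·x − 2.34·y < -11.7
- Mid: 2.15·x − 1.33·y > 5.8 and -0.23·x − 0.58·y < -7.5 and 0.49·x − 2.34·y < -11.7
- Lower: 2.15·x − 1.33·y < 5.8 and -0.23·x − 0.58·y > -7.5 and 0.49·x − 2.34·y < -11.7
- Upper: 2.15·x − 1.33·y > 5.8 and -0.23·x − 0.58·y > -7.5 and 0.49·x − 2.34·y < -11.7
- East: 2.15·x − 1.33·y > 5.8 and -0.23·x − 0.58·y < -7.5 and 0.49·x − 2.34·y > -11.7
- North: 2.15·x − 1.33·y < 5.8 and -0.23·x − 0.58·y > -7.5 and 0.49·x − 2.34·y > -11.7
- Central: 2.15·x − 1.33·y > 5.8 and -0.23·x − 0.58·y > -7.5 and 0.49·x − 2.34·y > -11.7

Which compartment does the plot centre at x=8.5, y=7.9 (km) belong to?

Upper

2.15·8.5 − 1.33·7.9 = 7.768, which is > 5.8
-0.23·8.5 − 0.58·7.9 = -6.537, which is > -7.5
0.49·8.5 − 2.34·7.9 = -14.321, which is < -11.7
This sign pattern matches Upper.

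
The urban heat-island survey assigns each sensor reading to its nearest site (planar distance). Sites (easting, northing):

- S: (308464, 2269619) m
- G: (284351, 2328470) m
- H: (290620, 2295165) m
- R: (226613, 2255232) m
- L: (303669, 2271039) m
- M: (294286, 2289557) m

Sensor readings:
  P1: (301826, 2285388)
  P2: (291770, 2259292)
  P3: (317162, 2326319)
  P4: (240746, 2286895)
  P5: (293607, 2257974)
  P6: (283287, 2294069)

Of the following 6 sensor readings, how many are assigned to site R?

1

P1 → M
P2 → L
P3 → G
P4 → R
P5 → L
P6 → H
1 of the 6 goes to R.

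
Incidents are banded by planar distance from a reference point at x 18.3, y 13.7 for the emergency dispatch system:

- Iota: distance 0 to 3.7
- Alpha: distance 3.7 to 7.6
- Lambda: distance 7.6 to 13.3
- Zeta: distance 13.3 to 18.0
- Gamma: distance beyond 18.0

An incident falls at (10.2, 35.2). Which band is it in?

Gamma

Distance = √((10.2−18.3)² + (35.2−13.7)²) = √(65.610 + 462.250) = 22.975.
18.0 ≤ 22.975 < ∞ → Gamma.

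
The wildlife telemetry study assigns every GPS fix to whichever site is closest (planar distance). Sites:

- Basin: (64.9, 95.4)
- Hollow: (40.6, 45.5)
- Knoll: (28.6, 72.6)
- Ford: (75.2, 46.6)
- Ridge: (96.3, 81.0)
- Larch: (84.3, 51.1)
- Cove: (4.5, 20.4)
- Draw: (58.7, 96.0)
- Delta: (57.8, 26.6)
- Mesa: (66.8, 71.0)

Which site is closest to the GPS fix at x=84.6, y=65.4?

Squared distances to each site:
Basin: 1288.090; Hollow: 2332.010; Knoll: 3187.840; Ford: 441.800; Ridge: 380.250; Larch: 204.580; Cove: 8441.010; Draw: 1607.170; Delta: 2223.680; Mesa: 348.200.
Minimum at Larch.

Larch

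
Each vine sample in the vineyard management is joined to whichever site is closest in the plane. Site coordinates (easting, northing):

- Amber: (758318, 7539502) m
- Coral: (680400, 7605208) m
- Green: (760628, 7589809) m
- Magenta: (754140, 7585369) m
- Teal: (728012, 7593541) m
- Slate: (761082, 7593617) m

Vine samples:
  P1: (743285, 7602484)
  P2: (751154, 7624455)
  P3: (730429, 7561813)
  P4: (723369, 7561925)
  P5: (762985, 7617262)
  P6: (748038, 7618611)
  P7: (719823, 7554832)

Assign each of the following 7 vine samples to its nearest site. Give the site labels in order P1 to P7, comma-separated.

P1 → Teal (d²=313241778.00)
P2 → Slate (d²=1049547428.00)
P3 → Teal (d²=1012507873.00)
P4 → Teal (d²=1021128905.00)
P5 → Slate (d²=562707434.00)
P6 → Slate (d²=794845972.00)
P7 → Teal (d²=1565446402.00)

Teal, Slate, Teal, Teal, Slate, Slate, Teal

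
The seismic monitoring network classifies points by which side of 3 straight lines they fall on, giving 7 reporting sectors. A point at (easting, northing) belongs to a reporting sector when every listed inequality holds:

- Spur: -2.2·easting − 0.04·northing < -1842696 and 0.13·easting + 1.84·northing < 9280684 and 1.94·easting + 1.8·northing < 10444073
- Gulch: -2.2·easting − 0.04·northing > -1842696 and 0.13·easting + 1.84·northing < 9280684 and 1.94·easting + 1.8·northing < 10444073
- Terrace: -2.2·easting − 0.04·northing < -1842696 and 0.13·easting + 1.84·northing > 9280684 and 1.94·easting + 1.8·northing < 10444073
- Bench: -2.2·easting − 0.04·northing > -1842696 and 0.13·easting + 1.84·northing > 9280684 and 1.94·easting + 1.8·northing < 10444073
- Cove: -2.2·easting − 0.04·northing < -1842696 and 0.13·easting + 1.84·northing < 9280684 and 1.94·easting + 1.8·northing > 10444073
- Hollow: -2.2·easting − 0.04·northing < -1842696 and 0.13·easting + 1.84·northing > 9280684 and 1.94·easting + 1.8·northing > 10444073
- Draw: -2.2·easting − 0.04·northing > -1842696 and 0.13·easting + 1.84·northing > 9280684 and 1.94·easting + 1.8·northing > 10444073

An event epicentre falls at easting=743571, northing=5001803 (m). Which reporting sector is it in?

-2.2·743571 − 0.04·5001803 = -1835928.320, which is > -1842696
0.13·743571 + 1.84·5001803 = 9299981.750, which is > 9280684
1.94·743571 + 1.8·5001803 = 10445773.140, which is > 10444073
This sign pattern matches Draw.

Draw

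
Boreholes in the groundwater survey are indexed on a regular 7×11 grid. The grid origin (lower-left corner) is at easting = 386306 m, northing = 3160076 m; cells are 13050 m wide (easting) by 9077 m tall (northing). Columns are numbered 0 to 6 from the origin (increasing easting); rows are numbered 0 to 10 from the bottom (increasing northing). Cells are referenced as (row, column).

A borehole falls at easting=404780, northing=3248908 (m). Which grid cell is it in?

Column index: ⌊(404780 − 386306) / 13050⌋ = ⌊1.416⌋ = 1
Row offset from origin: ⌊(3248908 − 3160076) / 9077⌋ = ⌊9.786⌋ = 9 → row 9

(9, 1)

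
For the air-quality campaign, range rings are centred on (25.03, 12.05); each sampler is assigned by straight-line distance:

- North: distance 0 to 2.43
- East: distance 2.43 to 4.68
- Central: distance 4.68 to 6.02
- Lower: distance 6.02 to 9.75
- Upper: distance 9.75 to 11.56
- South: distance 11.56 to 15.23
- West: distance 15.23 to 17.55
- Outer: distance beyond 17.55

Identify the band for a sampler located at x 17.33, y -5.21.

Distance = √((17.33−25.03)² + (-5.21−12.05)²) = √(59.290 + 297.908) = 18.900.
17.55 ≤ 18.900 < ∞ → Outer.

Outer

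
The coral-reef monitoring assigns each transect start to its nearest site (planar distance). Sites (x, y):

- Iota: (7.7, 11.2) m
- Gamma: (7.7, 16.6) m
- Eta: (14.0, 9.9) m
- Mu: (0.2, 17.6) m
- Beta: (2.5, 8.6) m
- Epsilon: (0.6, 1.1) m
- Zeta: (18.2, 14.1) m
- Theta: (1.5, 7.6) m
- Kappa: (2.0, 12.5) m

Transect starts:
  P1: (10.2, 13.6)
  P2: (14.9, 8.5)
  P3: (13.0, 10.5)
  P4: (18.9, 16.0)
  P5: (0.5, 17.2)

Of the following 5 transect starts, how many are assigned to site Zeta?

1

P1 → Iota
P2 → Eta
P3 → Eta
P4 → Zeta
P5 → Mu
1 of the 5 goes to Zeta.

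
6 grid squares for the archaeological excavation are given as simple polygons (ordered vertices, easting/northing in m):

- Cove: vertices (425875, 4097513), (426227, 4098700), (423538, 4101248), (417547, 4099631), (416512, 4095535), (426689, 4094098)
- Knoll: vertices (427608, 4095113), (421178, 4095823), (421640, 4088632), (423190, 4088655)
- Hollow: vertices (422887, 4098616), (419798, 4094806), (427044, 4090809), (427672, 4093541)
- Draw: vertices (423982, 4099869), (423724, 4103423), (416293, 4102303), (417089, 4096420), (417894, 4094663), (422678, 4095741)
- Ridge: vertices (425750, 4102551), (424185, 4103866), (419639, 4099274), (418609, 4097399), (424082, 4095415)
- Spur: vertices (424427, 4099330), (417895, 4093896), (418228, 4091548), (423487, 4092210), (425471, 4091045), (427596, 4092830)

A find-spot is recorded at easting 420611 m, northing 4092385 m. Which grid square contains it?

Cast a ray rightward from (420611, 4092385). For each polygon, the edges (by vertex number in listed order) whose endpoints lie on opposite sides of northing = 4092385, where each meets that height, and whether that is right or left of the point:
Cove: no edge straddles that height → 0 crossings.
Knoll: 2–3 at easting≈421398.9 (right), 4–1 at easting≈425741.7 (right) → 2 crossings.
Hollow: 2–3 at easting≈424186.9 (right), 3–4 at easting≈427406.3 (right) → 2 crossings.
Draw: no edge straddles that height → 0 crossings.
Ridge: no edge straddles that height → 0 crossings.
Spur: 2–3 at easting≈418109.3 (left), 5–6 at easting≈427066.2 (right) → 1 crossing.
Only Spur has an odd count, so the point is inside Spur.

Spur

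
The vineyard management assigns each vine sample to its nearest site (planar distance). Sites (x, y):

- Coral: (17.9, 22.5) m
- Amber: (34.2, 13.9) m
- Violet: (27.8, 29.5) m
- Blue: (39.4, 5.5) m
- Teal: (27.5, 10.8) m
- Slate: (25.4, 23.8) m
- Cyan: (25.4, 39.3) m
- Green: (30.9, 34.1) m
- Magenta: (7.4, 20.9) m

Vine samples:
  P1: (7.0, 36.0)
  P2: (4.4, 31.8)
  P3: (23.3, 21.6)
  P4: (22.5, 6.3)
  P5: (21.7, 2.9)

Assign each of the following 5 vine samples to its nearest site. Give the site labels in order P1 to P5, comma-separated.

P1 → Magenta (d²=228.17)
P2 → Magenta (d²=127.81)
P3 → Slate (d²=9.25)
P4 → Teal (d²=45.25)
P5 → Teal (d²=96.05)

Magenta, Magenta, Slate, Teal, Teal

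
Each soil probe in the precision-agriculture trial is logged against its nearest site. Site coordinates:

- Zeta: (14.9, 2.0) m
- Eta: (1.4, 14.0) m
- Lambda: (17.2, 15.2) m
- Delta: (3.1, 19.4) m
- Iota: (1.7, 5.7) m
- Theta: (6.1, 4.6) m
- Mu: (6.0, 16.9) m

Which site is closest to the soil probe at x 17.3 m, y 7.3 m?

Zeta

Squared distances to each site:
Zeta: 33.850; Eta: 297.700; Lambda: 62.420; Delta: 348.050; Iota: 245.920; Theta: 132.730; Mu: 219.850.
Minimum at Zeta.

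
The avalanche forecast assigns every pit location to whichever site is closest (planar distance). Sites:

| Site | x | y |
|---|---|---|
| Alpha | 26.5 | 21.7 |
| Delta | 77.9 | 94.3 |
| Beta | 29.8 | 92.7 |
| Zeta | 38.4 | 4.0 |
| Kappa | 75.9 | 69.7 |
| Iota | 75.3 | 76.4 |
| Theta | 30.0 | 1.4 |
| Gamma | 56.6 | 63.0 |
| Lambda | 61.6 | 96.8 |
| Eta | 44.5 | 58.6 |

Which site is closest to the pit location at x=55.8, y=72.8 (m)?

Gamma

Squared distances to each site:
Alpha: 3469.700; Delta: 950.660; Beta: 1072.010; Zeta: 5036.200; Kappa: 413.620; Iota: 393.210; Theta: 5763.600; Gamma: 96.680; Lambda: 609.640; Eta: 329.330.
Minimum at Gamma.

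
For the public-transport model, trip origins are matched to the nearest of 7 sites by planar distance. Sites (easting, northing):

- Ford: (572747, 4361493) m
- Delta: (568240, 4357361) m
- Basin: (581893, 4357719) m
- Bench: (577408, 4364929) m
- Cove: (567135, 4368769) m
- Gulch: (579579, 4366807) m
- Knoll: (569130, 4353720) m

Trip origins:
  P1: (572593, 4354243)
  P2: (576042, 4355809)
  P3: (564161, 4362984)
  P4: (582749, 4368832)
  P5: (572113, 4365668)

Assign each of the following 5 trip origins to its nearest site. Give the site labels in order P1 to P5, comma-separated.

Knoll, Basin, Cove, Gulch, Ford

P1 → Knoll (d²=12265898.00)
P2 → Basin (d²=37882301.00)
P3 → Cove (d²=42310901.00)
P4 → Gulch (d²=14149525.00)
P5 → Ford (d²=17832581.00)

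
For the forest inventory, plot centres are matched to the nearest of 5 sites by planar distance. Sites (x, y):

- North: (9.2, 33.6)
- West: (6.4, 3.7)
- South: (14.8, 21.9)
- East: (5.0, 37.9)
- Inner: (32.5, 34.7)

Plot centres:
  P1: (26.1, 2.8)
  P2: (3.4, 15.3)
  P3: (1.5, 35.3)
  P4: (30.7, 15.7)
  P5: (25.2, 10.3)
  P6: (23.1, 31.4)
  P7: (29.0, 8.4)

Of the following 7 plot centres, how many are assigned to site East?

P1 → West
P2 → West
P3 → East
P4 → South
P5 → South
P6 → Inner
P7 → South
1 of the 7 goes to East.

1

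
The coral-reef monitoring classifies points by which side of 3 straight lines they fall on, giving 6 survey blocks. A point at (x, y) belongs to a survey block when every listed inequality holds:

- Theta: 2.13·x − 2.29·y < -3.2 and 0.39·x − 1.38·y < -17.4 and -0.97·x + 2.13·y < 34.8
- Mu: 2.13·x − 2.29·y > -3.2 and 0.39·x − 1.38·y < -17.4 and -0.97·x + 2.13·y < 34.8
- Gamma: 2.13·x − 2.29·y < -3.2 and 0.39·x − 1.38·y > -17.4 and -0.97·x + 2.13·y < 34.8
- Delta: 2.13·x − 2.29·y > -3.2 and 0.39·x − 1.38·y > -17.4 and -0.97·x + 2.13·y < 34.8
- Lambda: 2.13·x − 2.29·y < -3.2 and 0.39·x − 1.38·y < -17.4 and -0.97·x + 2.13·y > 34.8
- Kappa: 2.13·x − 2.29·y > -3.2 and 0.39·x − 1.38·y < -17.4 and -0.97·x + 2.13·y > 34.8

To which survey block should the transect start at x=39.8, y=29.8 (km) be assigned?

Mu

2.13·39.8 − 2.29·29.8 = 16.532, which is > -3.2
0.39·39.8 − 1.38·29.8 = -25.602, which is < -17.4
-0.97·39.8 + 2.13·29.8 = 24.868, which is < 34.8
This sign pattern matches Mu.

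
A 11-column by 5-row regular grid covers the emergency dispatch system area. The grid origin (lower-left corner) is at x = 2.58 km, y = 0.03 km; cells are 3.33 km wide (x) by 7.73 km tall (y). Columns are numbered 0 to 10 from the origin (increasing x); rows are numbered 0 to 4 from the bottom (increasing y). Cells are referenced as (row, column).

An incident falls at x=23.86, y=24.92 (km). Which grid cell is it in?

(3, 6)

Column index: ⌊(23.86 − 2.58) / 3.33⌋ = ⌊6.390⌋ = 6
Row offset from origin: ⌊(24.92 − 0.03) / 7.73⌋ = ⌊3.220⌋ = 3 → row 3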